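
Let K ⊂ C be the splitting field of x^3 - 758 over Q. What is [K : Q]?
[K : Q] = 6

The roots of x^3 - 758 are ∛758, ω∛758, ω^2∛758 where ω = e^(2πi/3) is a primitive cube root of unity, so K = Q(∛758, ω). Now [Q(∛758):Q] = 3 (since 758 is not a perfect cube, x^3 - 758 is irreducible) and [Q(ω):Q] = 2. Both 2 and 3 divide [K:Q], and [K:Q] ≤ 3·2 = 6, so [K:Q] = 6. (Equivalently: Q(∛758) ⊂ R but ω ∉ R, so [K : Q(∛758)] = 2.)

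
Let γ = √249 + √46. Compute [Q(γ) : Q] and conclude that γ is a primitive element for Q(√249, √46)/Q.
[Q(γ) : Q] = 4 (equivalently, Q(γ) = Q(√249, √46))

Obviously Q(γ) ⊆ Q(√249, √46), and [Q(√249, √46):Q] = 4 (since 249, 46 are distinct squarefree integers > 1 with 11454 not a perfect square). To show equality we compute the minimal polynomial of γ. From γ = √249 + √46: γ^2 = 249 + 2√(11454) + 46 = 295 + 2√(11454), so γ^2 - 295 = 2√(11454); squaring, (γ^2 - 295)^2 = 4·11454, i.e. γ^4 - 590γ^2 + 87025 - 45816 = 0, i.e. γ^4 - 590γ^2 + 41209 = 0. So γ is a root of x^4 - 590x^2 + 41209. This polynomial is irreducible over Q: it has no rational root (each ±√249 ± √46 is irrational), and any factorization into two quadratics over Q would force √(11454) ∈ Q (pairing opposite roots) or √249, √46 ∈ Q (other pairings), all impossible. Hence [Q(γ):Q] = 4 = [Q(√249, √46):Q], so Q(γ) = Q(√249, √46).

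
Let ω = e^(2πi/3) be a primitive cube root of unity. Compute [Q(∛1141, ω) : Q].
[Q(∛1141, ω) : Q] = 6

[Q(∛1141):Q] = 3 (min poly x^3 - 1141, irreducible since 1141 is not a perfect cube). [Q(ω):Q] = 2 (min poly x^2 + x + 1). Since Q(∛1141) ⊂ R and ω ∉ R, we have ω ∉ Q(∛1141), so x^2 + x + 1 remains irreducible over Q(∛1141) and [Q(∛1141, ω) : Q(∛1141)] = 2. By the tower law, [Q(∛1141, ω) : Q] = 3 · 2 = 6. (In fact Q(∛1141, ω) is the splitting field of x^3 - 1141 over Q.)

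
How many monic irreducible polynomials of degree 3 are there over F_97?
There are 304192 monic irreducible polynomials of degree 3 over F_97

Each element of F_{97^3} that lies in no proper subfield is a root of exactly one monic irreducible of degree 3 over F_97, and each such polynomial has 3 distinct roots in F_{97^3}. By Möbius inversion the count is N_97(3) = (1/3) Σ_{d|3} μ(3/d) · 97^d = (1/3)(μ(3)·97^1 + μ(1)·97^3) = 912576/3 = 304192.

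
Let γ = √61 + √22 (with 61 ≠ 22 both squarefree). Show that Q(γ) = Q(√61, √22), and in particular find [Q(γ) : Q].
[Q(γ) : Q] = 4 (equivalently, Q(γ) = Q(√61, √22))

Obviously Q(γ) ⊆ Q(√61, √22), and [Q(√61, √22):Q] = 4 (since 61, 22 are distinct squarefree integers > 1 with 1342 not a perfect square). To show equality we compute the minimal polynomial of γ. From γ = √61 + √22: γ^2 = 61 + 2√(1342) + 22 = 83 + 2√(1342), so γ^2 - 83 = 2√(1342); squaring, (γ^2 - 83)^2 = 4·1342, i.e. γ^4 - 166γ^2 + 6889 - 5368 = 0, i.e. γ^4 - 166γ^2 + 1521 = 0. So γ is a root of x^4 - 166x^2 + 1521. This polynomial is irreducible over Q: it has no rational root (each ±√61 ± √22 is irrational), and any factorization into two quadratics over Q would force √(1342) ∈ Q (pairing opposite roots) or √61, √22 ∈ Q (other pairings), all impossible. Hence [Q(γ):Q] = 4 = [Q(√61, √22):Q], so Q(γ) = Q(√61, √22).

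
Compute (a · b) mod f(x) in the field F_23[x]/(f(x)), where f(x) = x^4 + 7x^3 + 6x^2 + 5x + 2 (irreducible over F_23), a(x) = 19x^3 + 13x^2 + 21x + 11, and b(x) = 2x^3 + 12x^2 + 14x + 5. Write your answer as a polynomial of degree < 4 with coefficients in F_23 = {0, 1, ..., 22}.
a · b ≡ 10x^3 + 4x^2 + 17x + 13 (mod f(x))

Multiply in F_23[x]: a(x)·b(x) = (19x^3 + 13x^2 + 21x + 11)·(2x^3 + 12x^2 + 14x + 5) = 15x^6 + x^5 + 4x^4 + 22x^3 + 8x^2 + 6x + 9. This has degree ≥ 4, so divide by f(x) over F_23: 15x^6 + x^5 + 4x^4 + 22x^3 + 8x^2 + 6x + 9 = (15x^2 + 11x + 21)·(x^4 + 7x^3 + 6x^2 + 5x + 2) + (10x^3 + 4x^2 + 17x + 13). Hence a·b ≡ 10x^3 + 4x^2 + 17x + 13 (mod f). (F_23[x]/(f) is a field with 23^4 = 279841 elements since f is irreducible of degree 4.)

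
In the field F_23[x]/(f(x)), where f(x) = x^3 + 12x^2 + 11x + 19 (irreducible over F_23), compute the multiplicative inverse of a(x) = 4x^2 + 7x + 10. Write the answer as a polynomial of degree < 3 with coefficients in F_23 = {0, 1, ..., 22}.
a(x)^(-1) ≡ 17x^2 + 7x + 17 (mod f(x))

Since f is irreducible over F_23, F_23[x]/(f) is a field and a(x) ≠ 0 has an inverse. Apply the extended Euclidean algorithm to f(x) and a(x) in F_23[x]: f(x) = (6x + 4)·a(x) + (15x + 2);  a(x) = (11x + 22)·(15x + 2) + (12). The last nonzero remainder is the constant 12 = gcd(f, a) in F_23. Back-substituting through the division chain expresses 12 = s(x)·a(x) + t(x)·f(x) with s(x) ≡ 20x^2 + 15x + 20 (mod f), so (20x^2 + 15x + 20)·a(x) ≡ 12 (mod f). Multiplying by 12^(-1) ≡ 2 in F_23 gives a(x)^(-1) ≡ 2·(20x^2 + 15x + 20) ≡ 17x^2 + 7x + 17 (mod f). Check: (4x^2 + 7x + 10)·(17x^2 + 7x + 17) = 22x^4 + 9x^3 + 11x^2 + 5x + 9 ≡ 1 (mod x^3 + 12x^2 + 11x + 19).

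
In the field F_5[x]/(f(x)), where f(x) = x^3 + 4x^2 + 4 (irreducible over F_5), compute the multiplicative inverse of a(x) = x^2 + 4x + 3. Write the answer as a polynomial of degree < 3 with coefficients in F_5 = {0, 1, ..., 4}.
a(x)^(-1) ≡ 2x^2 + 4x + 4 (mod f(x))

Since f is irreducible over F_5, F_5[x]/(f) is a field and a(x) ≠ 0 has an inverse. Apply the extended Euclidean algorithm to f(x) and a(x) in F_5[x]: f(x) = (x)·a(x) + (2x + 4);  a(x) = (3x + 1)·(2x + 4) + (4). The last nonzero remainder is the constant 4 = gcd(f, a) in F_5. Back-substituting through the division chain expresses 4 = s(x)·a(x) + t(x)·f(x) with s(x) ≡ 3x^2 + x + 1 (mod f), so (3x^2 + x + 1)·a(x) ≡ 4 (mod f). Multiplying by 4^(-1) ≡ 4 in F_5 gives a(x)^(-1) ≡ 4·(3x^2 + x + 1) ≡ 2x^2 + 4x + 4 (mod f). Check: (x^2 + 4x + 3)·(2x^2 + 4x + 4) = 2x^4 + 2x^3 + x^2 + 3x + 2 ≡ 1 (mod x^3 + 4x^2 + 4).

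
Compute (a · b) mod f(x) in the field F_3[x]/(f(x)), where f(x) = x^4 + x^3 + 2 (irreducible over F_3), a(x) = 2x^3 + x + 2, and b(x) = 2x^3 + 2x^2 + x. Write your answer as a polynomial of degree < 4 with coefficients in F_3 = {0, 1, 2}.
a · b ≡ 2x^3 + 2x + 1 (mod f(x))

Multiply in F_3[x]: a(x)·b(x) = (2x^3 + x + 2)·(2x^3 + 2x^2 + x) = x^6 + x^5 + x^4 + 2x^2 + 2x. This has degree ≥ 4, so divide by f(x) over F_3: x^6 + x^5 + x^4 + 2x^2 + 2x = (x^2 + 1)·(x^4 + x^3 + 2) + (2x^3 + 2x + 1). Hence a·b ≡ 2x^3 + 2x + 1 (mod f). (F_3[x]/(f) is a field with 3^4 = 81 elements since f is irreducible of degree 4.)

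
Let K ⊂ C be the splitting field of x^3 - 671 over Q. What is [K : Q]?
[K : Q] = 6

The roots of x^3 - 671 are ∛671, ω∛671, ω^2∛671 where ω = e^(2πi/3) is a primitive cube root of unity, so K = Q(∛671, ω). Now [Q(∛671):Q] = 3 (since 671 is not a perfect cube, x^3 - 671 is irreducible) and [Q(ω):Q] = 2. Both 2 and 3 divide [K:Q], and [K:Q] ≤ 3·2 = 6, so [K:Q] = 6. (Equivalently: Q(∛671) ⊂ R but ω ∉ R, so [K : Q(∛671)] = 2.)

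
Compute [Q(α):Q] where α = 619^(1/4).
[Q(α):Q] = 4

α is a root of x^4 - 619. By Eisenstein's criterion at the prime p = 619 (which divides the constant term 619 but p^2 = 383161 does not, since 619 is squarefree), x^4 - 619 is irreducible over Q. Hence [Q(α):Q] = 4.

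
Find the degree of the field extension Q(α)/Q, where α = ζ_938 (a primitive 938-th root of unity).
[Q(α):Q] = 396

The minimal polynomial of ζ_938 over Q is the 938-th cyclotomic polynomial Φ_938(x), which is irreducible over Q and has degree φ(938) = 396. Hence [Q(α):Q] = φ(938) = 396.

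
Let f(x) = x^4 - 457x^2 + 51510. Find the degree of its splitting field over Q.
[K : Q] = 4

Solving the quadratic in x^2: x^2 = (457 ± √(457^2 - 4·51510))/2 = (457 ± √2809)/2 = (457 ± 53)/2, giving x^2 = 202 or x^2 = 255. So f(x) = (x^2 - 202)(x^2 - 255) and the roots of f are ±√202, ±√255. Hence the splitting field is K = Q(√202, √255). Since 202 and 255 are distinct squarefree integers > 1, their product 51510 is not a perfect square, so √255 ∉ Q(√202). By the tower law [K:Q] = [Q(√202,√255):Q(√202)] · [Q(√202):Q] = 2 · 2 = 4.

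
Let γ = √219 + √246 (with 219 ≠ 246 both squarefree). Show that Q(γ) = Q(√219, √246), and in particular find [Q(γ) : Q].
[Q(γ) : Q] = 4 (equivalently, Q(γ) = Q(√219, √246))

Obviously Q(γ) ⊆ Q(√219, √246), and [Q(√219, √246):Q] = 4 (since 219, 246 are distinct squarefree integers > 1 with 53874 not a perfect square). To show equality we compute the minimal polynomial of γ. From γ = √219 + √246: γ^2 = 219 + 2√(53874) + 246 = 465 + 2√(53874), so γ^2 - 465 = 2√(53874); squaring, (γ^2 - 465)^2 = 4·53874, i.e. γ^4 - 930γ^2 + 216225 - 215496 = 0, i.e. γ^4 - 930γ^2 + 729 = 0. So γ is a root of x^4 - 930x^2 + 729. This polynomial is irreducible over Q: it has no rational root (each ±√219 ± √246 is irrational), and any factorization into two quadratics over Q would force √(53874) ∈ Q (pairing opposite roots) or √219, √246 ∈ Q (other pairings), all impossible. Hence [Q(γ):Q] = 4 = [Q(√219, √246):Q], so Q(γ) = Q(√219, √246).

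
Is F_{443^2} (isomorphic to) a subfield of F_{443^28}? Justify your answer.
Yes: F_{443^2} is a subfield of F_{443^28}

F_{p^m} embeds in F_{p^n} iff m | n (since F_{p^n} is the splitting field of x^(p^n) - x, and F_{p^m} ⊂ F_{p^n} forces p^n to be a power of p^m, i.e. m | n; conversely if m | n then every root of x^(p^m) - x is a root of x^(p^n) - x). Here 2 | 28 (since 28 = 14·2), so F_{443^2} is a subfield of F_{443^28}, and [F_{443^28} : F_{443^2}] = 28/2 = 14.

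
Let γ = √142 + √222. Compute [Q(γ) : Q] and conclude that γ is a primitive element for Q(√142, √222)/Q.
[Q(γ) : Q] = 4 (equivalently, Q(γ) = Q(√142, √222))

Obviously Q(γ) ⊆ Q(√142, √222), and [Q(√142, √222):Q] = 4 (since 142, 222 are distinct squarefree integers > 1 with 31524 not a perfect square). To show equality we compute the minimal polynomial of γ. From γ = √142 + √222: γ^2 = 142 + 2√(31524) + 222 = 364 + 2√(31524), so γ^2 - 364 = 2√(31524); squaring, (γ^2 - 364)^2 = 4·31524, i.e. γ^4 - 728γ^2 + 132496 - 126096 = 0, i.e. γ^4 - 728γ^2 + 6400 = 0. So γ is a root of x^4 - 728x^2 + 6400. This polynomial is irreducible over Q: it has no rational root (each ±√142 ± √222 is irrational), and any factorization into two quadratics over Q would force √(31524) ∈ Q (pairing opposite roots) or √142, √222 ∈ Q (other pairings), all impossible. Hence [Q(γ):Q] = 4 = [Q(√142, √222):Q], so Q(γ) = Q(√142, √222).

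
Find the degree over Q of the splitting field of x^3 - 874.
[K : Q] = 6

The roots of x^3 - 874 are ∛874, ω∛874, ω^2∛874 where ω = e^(2πi/3) is a primitive cube root of unity, so K = Q(∛874, ω). Now [Q(∛874):Q] = 3 (since 874 is not a perfect cube, x^3 - 874 is irreducible) and [Q(ω):Q] = 2. Both 2 and 3 divide [K:Q], and [K:Q] ≤ 3·2 = 6, so [K:Q] = 6. (Equivalently: Q(∛874) ⊂ R but ω ∉ R, so [K : Q(∛874)] = 2.)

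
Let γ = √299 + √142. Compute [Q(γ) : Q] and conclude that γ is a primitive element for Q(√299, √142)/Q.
[Q(γ) : Q] = 4 (equivalently, Q(γ) = Q(√299, √142))

Obviously Q(γ) ⊆ Q(√299, √142), and [Q(√299, √142):Q] = 4 (since 299, 142 are distinct squarefree integers > 1 with 42458 not a perfect square). To show equality we compute the minimal polynomial of γ. From γ = √299 + √142: γ^2 = 299 + 2√(42458) + 142 = 441 + 2√(42458), so γ^2 - 441 = 2√(42458); squaring, (γ^2 - 441)^2 = 4·42458, i.e. γ^4 - 882γ^2 + 194481 - 169832 = 0, i.e. γ^4 - 882γ^2 + 24649 = 0. So γ is a root of x^4 - 882x^2 + 24649. This polynomial is irreducible over Q: it has no rational root (each ±√299 ± √142 is irrational), and any factorization into two quadratics over Q would force √(42458) ∈ Q (pairing opposite roots) or √299, √142 ∈ Q (other pairings), all impossible. Hence [Q(γ):Q] = 4 = [Q(√299, √142):Q], so Q(γ) = Q(√299, √142).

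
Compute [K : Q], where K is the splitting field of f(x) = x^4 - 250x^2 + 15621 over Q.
[K : Q] = 4

Solving the quadratic in x^2: x^2 = (250 ± √(250^2 - 4·15621))/2 = (250 ± √16)/2 = (250 ± 4)/2, giving x^2 = 127 or x^2 = 123. So f(x) = (x^2 - 127)(x^2 - 123) and the roots of f are ±√127, ±√123. Hence the splitting field is K = Q(√127, √123). Since 127 and 123 are distinct squarefree integers > 1, their product 15621 is not a perfect square, so √123 ∉ Q(√127). By the tower law [K:Q] = [Q(√127,√123):Q(√127)] · [Q(√127):Q] = 2 · 2 = 4.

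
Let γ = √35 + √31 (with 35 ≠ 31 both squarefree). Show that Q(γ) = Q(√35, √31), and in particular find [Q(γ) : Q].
[Q(γ) : Q] = 4 (equivalently, Q(γ) = Q(√35, √31))

Obviously Q(γ) ⊆ Q(√35, √31), and [Q(√35, √31):Q] = 4 (since 35, 31 are distinct squarefree integers > 1 with 1085 not a perfect square). To show equality we compute the minimal polynomial of γ. From γ = √35 + √31: γ^2 = 35 + 2√(1085) + 31 = 66 + 2√(1085), so γ^2 - 66 = 2√(1085); squaring, (γ^2 - 66)^2 = 4·1085, i.e. γ^4 - 132γ^2 + 4356 - 4340 = 0, i.e. γ^4 - 132γ^2 + 16 = 0. So γ is a root of x^4 - 132x^2 + 16. This polynomial is irreducible over Q: it has no rational root (each ±√35 ± √31 is irrational), and any factorization into two quadratics over Q would force √(1085) ∈ Q (pairing opposite roots) or √35, √31 ∈ Q (other pairings), all impossible. Hence [Q(γ):Q] = 4 = [Q(√35, √31):Q], so Q(γ) = Q(√35, √31).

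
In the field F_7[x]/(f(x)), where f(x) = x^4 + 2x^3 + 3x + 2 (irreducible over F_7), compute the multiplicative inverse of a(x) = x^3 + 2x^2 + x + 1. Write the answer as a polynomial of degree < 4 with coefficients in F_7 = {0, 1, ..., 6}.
a(x)^(-1) ≡ 2x^3 + 3x^2 + 5 (mod f(x))

Since f is irreducible over F_7, F_7[x]/(f) is a field and a(x) ≠ 0 has an inverse. Apply the extended Euclidean algorithm to f(x) and a(x) in F_7[x]: f(x) = (x)·a(x) + (6x^2 + 2x + 2);  a(x) = (6x + 3)·(6x^2 + 2x + 2) + (4x + 2);  (6x^2 + 2x + 2) = (5x + 5)·(4x + 2) + (6). The last nonzero remainder is the constant 6 = gcd(f, a) in F_7. Back-substituting through the division chain expresses 6 = s(x)·a(x) + t(x)·f(x) with s(x) ≡ 5x^3 + 4x^2 + 2 (mod f), so (5x^3 + 4x^2 + 2)·a(x) ≡ 6 (mod f). Multiplying by 6^(-1) ≡ 6 in F_7 gives a(x)^(-1) ≡ 6·(5x^3 + 4x^2 + 2) ≡ 2x^3 + 3x^2 + 5 (mod f). Check: (x^3 + 2x^2 + x + 1)·(2x^3 + 3x^2 + 5) = 2x^6 + x^4 + 3x^3 + 6x^2 + 5x + 5 ≡ 1 (mod x^4 + 2x^3 + 3x + 2).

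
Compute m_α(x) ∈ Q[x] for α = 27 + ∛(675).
m_α(x) = x^3 - 81x^2 + 2187x - 20358

Set β = α - 27 = ∛(675), so β^3 = 675. Then (α - 27)^3 - 675 = 0, i.e. α is a root of g(x) = (x - 27)^3 - 675 = x^3 - 81x^2 + 2187x - 20358. Since g(x) = h(x - 27) where h(x) = x^3 - 675, and h is irreducible over Q (because 675 is not a perfect cube, so h has no rational root, and a monic cubic with no rational root is irreducible), g is also irreducible (irreducibility is preserved under the substitution x → x - 27). Hence m_α(x) = x^3 - 81x^2 + 2187x - 20358.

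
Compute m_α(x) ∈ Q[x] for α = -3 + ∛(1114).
m_α(x) = x^3 + 9x^2 + 27x - 1087

Set β = α + 3 = ∛(1114), so β^3 = 1114. Then (α + 3)^3 - 1114 = 0, i.e. α is a root of g(x) = (x + 3)^3 - 1114 = x^3 + 9x^2 + 27x - 1087. Since g(x) = h(x + 3) where h(x) = x^3 - 1114, and h is irreducible over Q (because 1114 is not a perfect cube, so h has no rational root, and a monic cubic with no rational root is irreducible), g is also irreducible (irreducibility is preserved under the substitution x → x + 3). Hence m_α(x) = x^3 + 9x^2 + 27x - 1087.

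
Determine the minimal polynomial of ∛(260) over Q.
m_α(x) = x^3 - 260

α satisfies α^3 = 260, so x^3 - 260 annihilates α. By the rational root test, a rational root p/q (in lowest terms) of x^3 - 260 would satisfy p^3 = 260 q^3, forcing q = 1 and p^3 = 260; but 260 is not a perfect cube, contradiction. A monic cubic over Q with no rational root is irreducible (any nontrivial factorization would include a linear factor). Hence x^3 - 260 is the minimal polynomial of α, and in particular [Q(α):Q] = 3.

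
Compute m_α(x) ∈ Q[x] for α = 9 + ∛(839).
m_α(x) = x^3 - 27x^2 + 243x - 1568

Set β = α - 9 = ∛(839), so β^3 = 839. Then (α - 9)^3 - 839 = 0, i.e. α is a root of g(x) = (x - 9)^3 - 839 = x^3 - 27x^2 + 243x - 1568. Since g(x) = h(x - 9) where h(x) = x^3 - 839, and h is irreducible over Q (because 839 is not a perfect cube, so h has no rational root, and a monic cubic with no rational root is irreducible), g is also irreducible (irreducibility is preserved under the substitution x → x - 9). Hence m_α(x) = x^3 - 27x^2 + 243x - 1568.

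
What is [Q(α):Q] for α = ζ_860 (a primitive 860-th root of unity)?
[Q(α):Q] = 336

The minimal polynomial of ζ_860 over Q is the 860-th cyclotomic polynomial Φ_860(x), which is irreducible over Q and has degree φ(860) = 336. Hence [Q(α):Q] = φ(860) = 336.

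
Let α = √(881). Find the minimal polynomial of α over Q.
m_α(x) = x^2 - 881

α satisfies α^2 - 881 = 0, so x^2 - 881 annihilates α. Since d = 881 is squarefree and ≠ 1, it is not a perfect square in Q, so x^2 - 881 has no rational root and is therefore irreducible over Q (a degree-2 polynomial over a field is irreducible iff it has no root). Hence m_α(x) = x^2 - 881.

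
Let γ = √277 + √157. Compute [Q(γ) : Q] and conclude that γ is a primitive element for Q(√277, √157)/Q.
[Q(γ) : Q] = 4 (equivalently, Q(γ) = Q(√277, √157))

Obviously Q(γ) ⊆ Q(√277, √157), and [Q(√277, √157):Q] = 4 (since 277, 157 are distinct squarefree integers > 1 with 43489 not a perfect square). To show equality we compute the minimal polynomial of γ. From γ = √277 + √157: γ^2 = 277 + 2√(43489) + 157 = 434 + 2√(43489), so γ^2 - 434 = 2√(43489); squaring, (γ^2 - 434)^2 = 4·43489, i.e. γ^4 - 868γ^2 + 188356 - 173956 = 0, i.e. γ^4 - 868γ^2 + 14400 = 0. So γ is a root of x^4 - 868x^2 + 14400. This polynomial is irreducible over Q: it has no rational root (each ±√277 ± √157 is irrational), and any factorization into two quadratics over Q would force √(43489) ∈ Q (pairing opposite roots) or √277, √157 ∈ Q (other pairings), all impossible. Hence [Q(γ):Q] = 4 = [Q(√277, √157):Q], so Q(γ) = Q(√277, √157).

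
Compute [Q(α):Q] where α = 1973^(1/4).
[Q(α):Q] = 4

α is a root of x^4 - 1973. By Eisenstein's criterion at the prime p = 1973 (which divides the constant term 1973 but p^2 = 3892729 does not, since 1973 is squarefree), x^4 - 1973 is irreducible over Q. Hence [Q(α):Q] = 4.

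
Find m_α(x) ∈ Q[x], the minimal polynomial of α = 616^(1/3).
m_α(x) = x^3 - 616

α satisfies α^3 = 616, so x^3 - 616 annihilates α. By the rational root test, a rational root p/q (in lowest terms) of x^3 - 616 would satisfy p^3 = 616 q^3, forcing q = 1 and p^3 = 616; but 616 is not a perfect cube, contradiction. A monic cubic over Q with no rational root is irreducible (any nontrivial factorization would include a linear factor). Hence x^3 - 616 is the minimal polynomial of α, and in particular [Q(α):Q] = 3.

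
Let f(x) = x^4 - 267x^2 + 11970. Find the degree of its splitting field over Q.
[K : Q] = 4

Solving the quadratic in x^2: x^2 = (267 ± √(267^2 - 4·11970))/2 = (267 ± √23409)/2 = (267 ± 153)/2, giving x^2 = 57 or x^2 = 210. So f(x) = (x^2 - 57)(x^2 - 210) and the roots of f are ±√57, ±√210. Hence the splitting field is K = Q(√57, √210). Since 57 and 210 are distinct squarefree integers > 1, their product 11970 is not a perfect square, so √210 ∉ Q(√57). By the tower law [K:Q] = [Q(√57,√210):Q(√57)] · [Q(√57):Q] = 2 · 2 = 4.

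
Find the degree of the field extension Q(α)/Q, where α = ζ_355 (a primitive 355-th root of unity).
[Q(α):Q] = 280

The minimal polynomial of ζ_355 over Q is the 355-th cyclotomic polynomial Φ_355(x), which is irreducible over Q and has degree φ(355) = 280. Hence [Q(α):Q] = φ(355) = 280.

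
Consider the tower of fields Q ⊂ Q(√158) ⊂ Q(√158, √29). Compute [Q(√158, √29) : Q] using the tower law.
[Q(√158, √29) : Q] = 4

[Q(√158):Q] = 2 (min poly x^2 - 158, irreducible since 158 is squarefree > 1). For the top step, suppose √29 ∈ Q(√158), say √29 = c + d√158 with c, d ∈ Q. Squaring: 29 = c^2 + 158d^2 + 2cd√158. Since √158 ∉ Q this forces 2cd = 0. If d = 0 then √29 = c ∈ Q, contradicting 29 squarefree > 1. If c = 0 then 29 = 158d^2, so 158·29 = (158d)^2 is a perfect square in Q — but 158·29 = 4582 is not a perfect square (since 158 and 29 are distinct squarefree integers). Contradiction. Hence √29 ∉ Q(√158), so x^2 - 29 stays irreducible over Q(√158) and [Q(√158, √29) : Q(√158)] = 2. By the tower law, [Q(√158, √29) : Q] = 2 · 2 = 4.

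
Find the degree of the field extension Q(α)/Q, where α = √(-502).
[Q(α):Q] = 2

[Q(α):Q] equals the degree of the minimal polynomial of α. Here α^2 = -502 and x^2 + 502 is irreducible (d = -502 is squarefree, ≠ 1, hence not a square), so deg(m_α) = 2. Thus [Q(α):Q] = 2.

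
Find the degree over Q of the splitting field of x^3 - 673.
[K : Q] = 6

The roots of x^3 - 673 are ∛673, ω∛673, ω^2∛673 where ω = e^(2πi/3) is a primitive cube root of unity, so K = Q(∛673, ω). Now [Q(∛673):Q] = 3 (since 673 is not a perfect cube, x^3 - 673 is irreducible) and [Q(ω):Q] = 2. Both 2 and 3 divide [K:Q], and [K:Q] ≤ 3·2 = 6, so [K:Q] = 6. (Equivalently: Q(∛673) ⊂ R but ω ∉ R, so [K : Q(∛673)] = 2.)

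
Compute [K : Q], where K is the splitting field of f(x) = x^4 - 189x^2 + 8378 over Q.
[K : Q] = 4

Solving the quadratic in x^2: x^2 = (189 ± √(189^2 - 4·8378))/2 = (189 ± √2209)/2 = (189 ± 47)/2, giving x^2 = 71 or x^2 = 118. So f(x) = (x^2 - 71)(x^2 - 118) and the roots of f are ±√71, ±√118. Hence the splitting field is K = Q(√71, √118). Since 71 and 118 are distinct squarefree integers > 1, their product 8378 is not a perfect square, so √118 ∉ Q(√71). By the tower law [K:Q] = [Q(√71,√118):Q(√71)] · [Q(√71):Q] = 2 · 2 = 4.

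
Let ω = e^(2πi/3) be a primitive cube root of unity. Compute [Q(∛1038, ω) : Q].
[Q(∛1038, ω) : Q] = 6

[Q(∛1038):Q] = 3 (min poly x^3 - 1038, irreducible since 1038 is not a perfect cube). [Q(ω):Q] = 2 (min poly x^2 + x + 1). Since Q(∛1038) ⊂ R and ω ∉ R, we have ω ∉ Q(∛1038), so x^2 + x + 1 remains irreducible over Q(∛1038) and [Q(∛1038, ω) : Q(∛1038)] = 2. By the tower law, [Q(∛1038, ω) : Q] = 3 · 2 = 6. (In fact Q(∛1038, ω) is the splitting field of x^3 - 1038 over Q.)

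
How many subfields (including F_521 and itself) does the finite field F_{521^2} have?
F_{521^2} has 2 subfields

The subfields of F_{p^n} are exactly the fields F_{p^d} for d | n (each is the fixed field of the unique index-d subgroup of Gal(F_{p^n}/F_p) ≅ Z/nZ). The divisors of n = 2 are {1, 2}, giving 2 subfields: F_{521^1}, F_{521^2}.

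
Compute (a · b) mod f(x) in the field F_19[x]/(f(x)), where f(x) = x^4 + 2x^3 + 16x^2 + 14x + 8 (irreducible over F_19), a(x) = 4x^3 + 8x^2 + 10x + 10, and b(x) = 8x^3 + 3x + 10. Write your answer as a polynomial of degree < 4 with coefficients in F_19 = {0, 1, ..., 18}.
a · b ≡ 4x^3 + 6x + 2 (mod f(x))

Multiply in F_19[x]: a(x)·b(x) = (4x^3 + 8x^2 + 10x + 10)·(8x^3 + 3x + 10) = 13x^6 + 7x^5 + 16x^4 + 11x^3 + 15x^2 + 16x + 5. This has degree ≥ 4, so divide by f(x) over F_19: 13x^6 + 7x^5 + 16x^4 + 11x^3 + 15x^2 + 16x + 5 = (13x^2 + 17)·(x^4 + 2x^3 + 16x^2 + 14x + 8) + (4x^3 + 6x + 2). Hence a·b ≡ 4x^3 + 6x + 2 (mod f). (F_19[x]/(f) is a field with 19^4 = 130321 elements since f is irreducible of degree 4.)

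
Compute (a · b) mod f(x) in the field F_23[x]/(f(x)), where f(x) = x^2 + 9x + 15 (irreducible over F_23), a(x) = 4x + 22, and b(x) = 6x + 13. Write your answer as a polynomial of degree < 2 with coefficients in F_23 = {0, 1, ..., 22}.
a · b ≡ 14x + 18 (mod f(x))

Multiply in F_23[x]: a(x)·b(x) = (4x + 22)·(6x + 13) = x^2 + 10. This has degree ≥ 2, so divide by f(x) over F_23: x^2 + 10 = (1)·(x^2 + 9x + 15) + (14x + 18). Hence a·b ≡ 14x + 18 (mod f). (F_23[x]/(f) is a field with 23^2 = 529 elements since f is irreducible of degree 2.)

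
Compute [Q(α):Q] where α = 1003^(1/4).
[Q(α):Q] = 4

α is a root of x^4 - 1003. By Eisenstein's criterion at the prime p = 17 (which divides the constant term 1003 but p^2 = 289 does not, since 1003 is squarefree), x^4 - 1003 is irreducible over Q. Hence [Q(α):Q] = 4.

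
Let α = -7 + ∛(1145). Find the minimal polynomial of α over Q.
m_α(x) = x^3 + 21x^2 + 147x - 802

Set β = α + 7 = ∛(1145), so β^3 = 1145. Then (α + 7)^3 - 1145 = 0, i.e. α is a root of g(x) = (x + 7)^3 - 1145 = x^3 + 21x^2 + 147x - 802. Since g(x) = h(x + 7) where h(x) = x^3 - 1145, and h is irreducible over Q (because 1145 is not a perfect cube, so h has no rational root, and a monic cubic with no rational root is irreducible), g is also irreducible (irreducibility is preserved under the substitution x → x + 7). Hence m_α(x) = x^3 + 21x^2 + 147x - 802.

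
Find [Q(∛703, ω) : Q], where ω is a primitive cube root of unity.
[Q(∛703, ω) : Q] = 6

[Q(∛703):Q] = 3 (min poly x^3 - 703, irreducible since 703 is not a perfect cube). [Q(ω):Q] = 2 (min poly x^2 + x + 1). Since Q(∛703) ⊂ R and ω ∉ R, we have ω ∉ Q(∛703), so x^2 + x + 1 remains irreducible over Q(∛703) and [Q(∛703, ω) : Q(∛703)] = 2. By the tower law, [Q(∛703, ω) : Q] = 3 · 2 = 6. (In fact Q(∛703, ω) is the splitting field of x^3 - 703 over Q.)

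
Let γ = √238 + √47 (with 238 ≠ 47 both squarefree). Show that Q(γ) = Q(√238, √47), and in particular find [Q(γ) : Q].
[Q(γ) : Q] = 4 (equivalently, Q(γ) = Q(√238, √47))

Obviously Q(γ) ⊆ Q(√238, √47), and [Q(√238, √47):Q] = 4 (since 238, 47 are distinct squarefree integers > 1 with 11186 not a perfect square). To show equality we compute the minimal polynomial of γ. From γ = √238 + √47: γ^2 = 238 + 2√(11186) + 47 = 285 + 2√(11186), so γ^2 - 285 = 2√(11186); squaring, (γ^2 - 285)^2 = 4·11186, i.e. γ^4 - 570γ^2 + 81225 - 44744 = 0, i.e. γ^4 - 570γ^2 + 36481 = 0. So γ is a root of x^4 - 570x^2 + 36481. This polynomial is irreducible over Q: it has no rational root (each ±√238 ± √47 is irrational), and any factorization into two quadratics over Q would force √(11186) ∈ Q (pairing opposite roots) or √238, √47 ∈ Q (other pairings), all impossible. Hence [Q(γ):Q] = 4 = [Q(√238, √47):Q], so Q(γ) = Q(√238, √47).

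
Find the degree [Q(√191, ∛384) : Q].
[Q(√191, ∛384) : Q] = 6

Let L = Q(√191, ∛384). Since Q(√191) ⊂ L and [Q(√191):Q] = 2, the tower law gives 2 | [L:Q]. Likewise Q(∛384) ⊂ L with [Q(∛384):Q] = 3 (because 384 is not a perfect cube), so 3 | [L:Q]. As gcd(2,3) = 1, [L:Q] is divisible by 6. Conversely L is generated over Q by √191 and ∛384, so [L:Q] ≤ 2·3 = 6. Therefore [Q(√191, ∛384) : Q] = 6.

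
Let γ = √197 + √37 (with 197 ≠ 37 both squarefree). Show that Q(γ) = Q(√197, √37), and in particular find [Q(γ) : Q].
[Q(γ) : Q] = 4 (equivalently, Q(γ) = Q(√197, √37))

Obviously Q(γ) ⊆ Q(√197, √37), and [Q(√197, √37):Q] = 4 (since 197, 37 are distinct squarefree integers > 1 with 7289 not a perfect square). To show equality we compute the minimal polynomial of γ. From γ = √197 + √37: γ^2 = 197 + 2√(7289) + 37 = 234 + 2√(7289), so γ^2 - 234 = 2√(7289); squaring, (γ^2 - 234)^2 = 4·7289, i.e. γ^4 - 468γ^2 + 54756 - 29156 = 0, i.e. γ^4 - 468γ^2 + 25600 = 0. So γ is a root of x^4 - 468x^2 + 25600. This polynomial is irreducible over Q: it has no rational root (each ±√197 ± √37 is irrational), and any factorization into two quadratics over Q would force √(7289) ∈ Q (pairing opposite roots) or √197, √37 ∈ Q (other pairings), all impossible. Hence [Q(γ):Q] = 4 = [Q(√197, √37):Q], so Q(γ) = Q(√197, √37).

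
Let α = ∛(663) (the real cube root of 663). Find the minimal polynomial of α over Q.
m_α(x) = x^3 - 663

α satisfies α^3 = 663, so x^3 - 663 annihilates α. By the rational root test, a rational root p/q (in lowest terms) of x^3 - 663 would satisfy p^3 = 663 q^3, forcing q = 1 and p^3 = 663; but 663 is not a perfect cube, contradiction. A monic cubic over Q with no rational root is irreducible (any nontrivial factorization would include a linear factor). Hence x^3 - 663 is the minimal polynomial of α, and in particular [Q(α):Q] = 3.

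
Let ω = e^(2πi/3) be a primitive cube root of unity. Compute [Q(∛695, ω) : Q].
[Q(∛695, ω) : Q] = 6

[Q(∛695):Q] = 3 (min poly x^3 - 695, irreducible since 695 is not a perfect cube). [Q(ω):Q] = 2 (min poly x^2 + x + 1). Since Q(∛695) ⊂ R and ω ∉ R, we have ω ∉ Q(∛695), so x^2 + x + 1 remains irreducible over Q(∛695) and [Q(∛695, ω) : Q(∛695)] = 2. By the tower law, [Q(∛695, ω) : Q] = 3 · 2 = 6. (In fact Q(∛695, ω) is the splitting field of x^3 - 695 over Q.)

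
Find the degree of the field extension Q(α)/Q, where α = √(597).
[Q(α):Q] = 2

[Q(α):Q] equals the degree of the minimal polynomial of α. Here α^2 = 597 and x^2 - 597 is irreducible (d = 597 is squarefree, ≠ 1, hence not a square), so deg(m_α) = 2. Thus [Q(α):Q] = 2.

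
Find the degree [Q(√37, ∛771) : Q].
[Q(√37, ∛771) : Q] = 6

Let L = Q(√37, ∛771). Since Q(√37) ⊂ L and [Q(√37):Q] = 2, the tower law gives 2 | [L:Q]. Likewise Q(∛771) ⊂ L with [Q(∛771):Q] = 3 (because 771 is not a perfect cube), so 3 | [L:Q]. As gcd(2,3) = 1, [L:Q] is divisible by 6. Conversely L is generated over Q by √37 and ∛771, so [L:Q] ≤ 2·3 = 6. Therefore [Q(√37, ∛771) : Q] = 6.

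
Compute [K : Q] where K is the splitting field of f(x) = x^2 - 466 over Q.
[K : Q] = 2

f(x) = x^2 - 466 factors as (x - √466)(x + √466). The splitting field is K = Q(√466). Since 466 is squarefree and > 1, it is not a perfect square, so x^2 - 466 is irreducible over Q and [Q(√466) : Q] = 2. Hence [K : Q] = 2.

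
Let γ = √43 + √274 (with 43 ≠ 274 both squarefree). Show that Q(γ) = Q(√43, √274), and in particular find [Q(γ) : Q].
[Q(γ) : Q] = 4 (equivalently, Q(γ) = Q(√43, √274))

Obviously Q(γ) ⊆ Q(√43, √274), and [Q(√43, √274):Q] = 4 (since 43, 274 are distinct squarefree integers > 1 with 11782 not a perfect square). To show equality we compute the minimal polynomial of γ. From γ = √43 + √274: γ^2 = 43 + 2√(11782) + 274 = 317 + 2√(11782), so γ^2 - 317 = 2√(11782); squaring, (γ^2 - 317)^2 = 4·11782, i.e. γ^4 - 634γ^2 + 100489 - 47128 = 0, i.e. γ^4 - 634γ^2 + 53361 = 0. So γ is a root of x^4 - 634x^2 + 53361. This polynomial is irreducible over Q: it has no rational root (each ±√43 ± √274 is irrational), and any factorization into two quadratics over Q would force √(11782) ∈ Q (pairing opposite roots) or √43, √274 ∈ Q (other pairings), all impossible. Hence [Q(γ):Q] = 4 = [Q(√43, √274):Q], so Q(γ) = Q(√43, √274).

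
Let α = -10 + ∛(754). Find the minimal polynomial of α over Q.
m_α(x) = x^3 + 30x^2 + 300x + 246

Set β = α + 10 = ∛(754), so β^3 = 754. Then (α + 10)^3 - 754 = 0, i.e. α is a root of g(x) = (x + 10)^3 - 754 = x^3 + 30x^2 + 300x + 246. Since g(x) = h(x + 10) where h(x) = x^3 - 754, and h is irreducible over Q (because 754 is not a perfect cube, so h has no rational root, and a monic cubic with no rational root is irreducible), g is also irreducible (irreducibility is preserved under the substitution x → x + 10). Hence m_α(x) = x^3 + 30x^2 + 300x + 246.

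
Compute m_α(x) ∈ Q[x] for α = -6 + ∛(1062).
m_α(x) = x^3 + 18x^2 + 108x - 846

Set β = α + 6 = ∛(1062), so β^3 = 1062. Then (α + 6)^3 - 1062 = 0, i.e. α is a root of g(x) = (x + 6)^3 - 1062 = x^3 + 18x^2 + 108x - 846. Since g(x) = h(x + 6) where h(x) = x^3 - 1062, and h is irreducible over Q (because 1062 is not a perfect cube, so h has no rational root, and a monic cubic with no rational root is irreducible), g is also irreducible (irreducibility is preserved under the substitution x → x + 6). Hence m_α(x) = x^3 + 18x^2 + 108x - 846.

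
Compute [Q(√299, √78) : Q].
[Q(√299, √78) : Q] = 4

[Q(√299):Q] = 2 (min poly x^2 - 299, irreducible since 299 is squarefree > 1). For the top step, suppose √78 ∈ Q(√299), say √78 = c + d√299 with c, d ∈ Q. Squaring: 78 = c^2 + 299d^2 + 2cd√299. Since √299 ∉ Q this forces 2cd = 0. If d = 0 then √78 = c ∈ Q, contradicting 78 squarefree > 1. If c = 0 then 78 = 299d^2, so 299·78 = (299d)^2 is a perfect square in Q — but 299·78 = 23322 is not a perfect square (since 299 and 78 are distinct squarefree integers). Contradiction. Hence √78 ∉ Q(√299), so x^2 - 78 stays irreducible over Q(√299) and [Q(√299, √78) : Q(√299)] = 2. By the tower law, [Q(√299, √78) : Q] = 2 · 2 = 4.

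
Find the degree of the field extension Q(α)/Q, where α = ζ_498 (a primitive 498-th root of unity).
[Q(α):Q] = 164

The minimal polynomial of ζ_498 over Q is the 498-th cyclotomic polynomial Φ_498(x), which is irreducible over Q and has degree φ(498) = 164. Hence [Q(α):Q] = φ(498) = 164.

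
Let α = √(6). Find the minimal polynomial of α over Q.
m_α(x) = x^2 - 6

α satisfies α^2 - 6 = 0, so x^2 - 6 annihilates α. Since d = 6 is squarefree and ≠ 1, it is not a perfect square in Q, so x^2 - 6 has no rational root and is therefore irreducible over Q (a degree-2 polynomial over a field is irreducible iff it has no root). Hence m_α(x) = x^2 - 6.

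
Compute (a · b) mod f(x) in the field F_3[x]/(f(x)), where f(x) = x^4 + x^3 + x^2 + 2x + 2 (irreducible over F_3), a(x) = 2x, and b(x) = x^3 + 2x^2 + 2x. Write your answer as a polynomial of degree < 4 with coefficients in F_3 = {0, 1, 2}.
a · b ≡ 2x^3 + 2x^2 + 2x + 2 (mod f(x))

Multiply in F_3[x]: a(x)·b(x) = (2x)·(x^3 + 2x^2 + 2x) = 2x^4 + x^3 + x^2. This has degree ≥ 4, so divide by f(x) over F_3: 2x^4 + x^3 + x^2 = (2)·(x^4 + x^3 + x^2 + 2x + 2) + (2x^3 + 2x^2 + 2x + 2). Hence a·b ≡ 2x^3 + 2x^2 + 2x + 2 (mod f). (F_3[x]/(f) is a field with 3^4 = 81 elements since f is irreducible of degree 4.)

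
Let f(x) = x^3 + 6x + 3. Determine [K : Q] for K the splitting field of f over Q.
[K : Q] = 6

By the rational root test, any rational root of the monic integer polynomial f(x) = x^3 + 6x + 3 must be an integer dividing the constant term 3, i.e. one of ±{1, 3}. Evaluating: f(1) = 10, f(-1) = -4, f(3) = 48, f(-3) = -42; none is 0, so f has no rational root and is therefore irreducible over Q (a cubic with no linear factor over a field is irreducible). For an irreducible cubic, the Galois group is A_3 or S_3 according as the discriminant disc(f) = -4a^3 - 27b^2 = -4·(6)^3 - 27·(3)^2 = -1107 is or is not a square in Q. Here disc(f) = -1107 is not a perfect square in Q, so the Galois group of f over Q is not contained in A_3 and must be all of S_3. The splitting field has degree |S_3| = 6 over Q, so [K : Q] = 6.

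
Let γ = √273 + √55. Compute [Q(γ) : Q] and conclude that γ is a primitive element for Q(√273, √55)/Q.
[Q(γ) : Q] = 4 (equivalently, Q(γ) = Q(√273, √55))

Obviously Q(γ) ⊆ Q(√273, √55), and [Q(√273, √55):Q] = 4 (since 273, 55 are distinct squarefree integers > 1 with 15015 not a perfect square). To show equality we compute the minimal polynomial of γ. From γ = √273 + √55: γ^2 = 273 + 2√(15015) + 55 = 328 + 2√(15015), so γ^2 - 328 = 2√(15015); squaring, (γ^2 - 328)^2 = 4·15015, i.e. γ^4 - 656γ^2 + 107584 - 60060 = 0, i.e. γ^4 - 656γ^2 + 47524 = 0. So γ is a root of x^4 - 656x^2 + 47524. This polynomial is irreducible over Q: it has no rational root (each ±√273 ± √55 is irrational), and any factorization into two quadratics over Q would force √(15015) ∈ Q (pairing opposite roots) or √273, √55 ∈ Q (other pairings), all impossible. Hence [Q(γ):Q] = 4 = [Q(√273, √55):Q], so Q(γ) = Q(√273, √55).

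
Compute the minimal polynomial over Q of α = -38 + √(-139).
m_α(x) = x^2 + 76x + 1583

From α + 38 = √(-139), squaring gives (α + 38)^2 = -139, i.e. α^2 + 76α + 1444 = -139, so α^2 + 76α + 1583 = 0. The discriminant of x^2 + 76x + 1583 is (76)^2 - 4·(1583) = 5776 - 6332 = -556, and 4·(-139) is not a perfect square in Q since -139 is squarefree and ≠ 1. Hence x^2 + 76x + 1583 is irreducible over Q and is the minimal polynomial of α.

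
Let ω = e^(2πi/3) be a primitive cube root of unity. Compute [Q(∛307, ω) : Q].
[Q(∛307, ω) : Q] = 6

[Q(∛307):Q] = 3 (min poly x^3 - 307, irreducible since 307 is not a perfect cube). [Q(ω):Q] = 2 (min poly x^2 + x + 1). Since Q(∛307) ⊂ R and ω ∉ R, we have ω ∉ Q(∛307), so x^2 + x + 1 remains irreducible over Q(∛307) and [Q(∛307, ω) : Q(∛307)] = 2. By the tower law, [Q(∛307, ω) : Q] = 3 · 2 = 6. (In fact Q(∛307, ω) is the splitting field of x^3 - 307 over Q.)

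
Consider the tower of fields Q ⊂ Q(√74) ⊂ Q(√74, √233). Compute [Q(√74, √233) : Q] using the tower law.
[Q(√74, √233) : Q] = 4

[Q(√74):Q] = 2 (min poly x^2 - 74, irreducible since 74 is squarefree > 1). For the top step, suppose √233 ∈ Q(√74), say √233 = c + d√74 with c, d ∈ Q. Squaring: 233 = c^2 + 74d^2 + 2cd√74. Since √74 ∉ Q this forces 2cd = 0. If d = 0 then √233 = c ∈ Q, contradicting 233 squarefree > 1. If c = 0 then 233 = 74d^2, so 74·233 = (74d)^2 is a perfect square in Q — but 74·233 = 17242 is not a perfect square (since 74 and 233 are distinct squarefree integers). Contradiction. Hence √233 ∉ Q(√74), so x^2 - 233 stays irreducible over Q(√74) and [Q(√74, √233) : Q(√74)] = 2. By the tower law, [Q(√74, √233) : Q] = 2 · 2 = 4.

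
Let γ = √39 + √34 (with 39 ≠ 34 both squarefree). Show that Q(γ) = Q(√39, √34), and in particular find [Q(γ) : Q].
[Q(γ) : Q] = 4 (equivalently, Q(γ) = Q(√39, √34))

Obviously Q(γ) ⊆ Q(√39, √34), and [Q(√39, √34):Q] = 4 (since 39, 34 are distinct squarefree integers > 1 with 1326 not a perfect square). To show equality we compute the minimal polynomial of γ. From γ = √39 + √34: γ^2 = 39 + 2√(1326) + 34 = 73 + 2√(1326), so γ^2 - 73 = 2√(1326); squaring, (γ^2 - 73)^2 = 4·1326, i.e. γ^4 - 146γ^2 + 5329 - 5304 = 0, i.e. γ^4 - 146γ^2 + 25 = 0. So γ is a root of x^4 - 146x^2 + 25. This polynomial is irreducible over Q: it has no rational root (each ±√39 ± √34 is irrational), and any factorization into two quadratics over Q would force √(1326) ∈ Q (pairing opposite roots) or √39, √34 ∈ Q (other pairings), all impossible. Hence [Q(γ):Q] = 4 = [Q(√39, √34):Q], so Q(γ) = Q(√39, √34).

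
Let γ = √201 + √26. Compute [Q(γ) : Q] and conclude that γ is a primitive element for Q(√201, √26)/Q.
[Q(γ) : Q] = 4 (equivalently, Q(γ) = Q(√201, √26))

Obviously Q(γ) ⊆ Q(√201, √26), and [Q(√201, √26):Q] = 4 (since 201, 26 are distinct squarefree integers > 1 with 5226 not a perfect square). To show equality we compute the minimal polynomial of γ. From γ = √201 + √26: γ^2 = 201 + 2√(5226) + 26 = 227 + 2√(5226), so γ^2 - 227 = 2√(5226); squaring, (γ^2 - 227)^2 = 4·5226, i.e. γ^4 - 454γ^2 + 51529 - 20904 = 0, i.e. γ^4 - 454γ^2 + 30625 = 0. So γ is a root of x^4 - 454x^2 + 30625. This polynomial is irreducible over Q: it has no rational root (each ±√201 ± √26 is irrational), and any factorization into two quadratics over Q would force √(5226) ∈ Q (pairing opposite roots) or √201, √26 ∈ Q (other pairings), all impossible. Hence [Q(γ):Q] = 4 = [Q(√201, √26):Q], so Q(γ) = Q(√201, √26).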